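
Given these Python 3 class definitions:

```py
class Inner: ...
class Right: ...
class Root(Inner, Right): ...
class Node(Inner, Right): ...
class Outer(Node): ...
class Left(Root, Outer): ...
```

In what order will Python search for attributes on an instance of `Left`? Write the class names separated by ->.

Left -> Root -> Outer -> Node -> Inner -> Right -> object

L[Left] = Left + merge(L[Root], L[Outer], [Root Outer])
  take Root:  [Root Inner Right object] + [Outer Node Inner Right object] + [Root Outer]
  take Outer:  [Inner Right object] + [Outer Node Inner Right object] + [Outer]
  take Node:  [Inner Right object] + [Node Inner Right object]
  take Inner:  [Inner Right object] + [Inner Right object]
  take Right:  [Right object] + [Right object]
  take object:  [object] + [object]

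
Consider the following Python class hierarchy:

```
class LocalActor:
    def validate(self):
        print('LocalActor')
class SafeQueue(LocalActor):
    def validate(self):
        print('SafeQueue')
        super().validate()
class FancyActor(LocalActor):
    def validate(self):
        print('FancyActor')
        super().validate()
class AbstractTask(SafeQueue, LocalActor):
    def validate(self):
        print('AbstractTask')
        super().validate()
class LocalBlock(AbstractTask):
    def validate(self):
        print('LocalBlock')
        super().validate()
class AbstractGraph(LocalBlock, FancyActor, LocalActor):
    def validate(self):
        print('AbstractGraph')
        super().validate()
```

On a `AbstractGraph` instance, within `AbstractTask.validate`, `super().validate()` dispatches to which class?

SafeQueue

L[AbstractGraph] = AbstractGraph + merge(L[LocalBlock], L[FancyActor], L[LocalActor], [LocalBlock FancyActor LocalActor])
  take LocalBlock:  [LocalBlock AbstractTask SafeQueue LocalActor object] + [FancyActor LocalActor object] + [LocalActor object] + [LocalBlock FancyActor LocalActor]
  take AbstractTask:  [AbstractTask SafeQueue LocalActor object] + [FancyActor LocalActor object] + [LocalActor object] + [FancyActor LocalActor]
  take SafeQueue:  [SafeQueue LocalActor object] + [FancyActor LocalActor object] + [LocalActor object] + [FancyActor LocalActor]
  take FancyActor:  [LocalActor object] + [FancyActor LocalActor object] + [LocalActor object] + [FancyActor LocalActor]
  take LocalActor:  [LocalActor object] + [LocalActor object] + [LocalActor object] + [LocalActor]
  take object:  [object] + [object] + [object]
MRO: AbstractGraph LocalBlock AbstractTask SafeQueue FancyActor LocalActor object
super() in AbstractTask.validate on a AbstractGraph instance goes to the class after AbstractTask in AbstractGraph's MRO: SafeQueue.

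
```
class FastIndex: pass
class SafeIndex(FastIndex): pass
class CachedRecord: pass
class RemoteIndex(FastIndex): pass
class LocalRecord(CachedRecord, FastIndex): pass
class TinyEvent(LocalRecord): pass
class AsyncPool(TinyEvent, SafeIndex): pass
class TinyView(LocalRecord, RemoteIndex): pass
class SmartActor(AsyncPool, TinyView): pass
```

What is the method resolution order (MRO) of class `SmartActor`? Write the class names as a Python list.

L[SmartActor] = SmartActor + merge(L[AsyncPool], L[TinyView], [AsyncPool TinyView])
  take AsyncPool:  [AsyncPool TinyEvent LocalRecord CachedRecord SafeIndex FastIndex object] + [TinyView LocalRecord CachedRecord RemoteIndex FastIndex object] + [AsyncPool TinyView]
  take TinyEvent:  [TinyEvent LocalRecord CachedRecord SafeIndex FastIndex object] + [TinyView LocalRecord CachedRecord RemoteIndex FastIndex object] + [TinyView]
  take TinyView:  [LocalRecord CachedRecord SafeIndex FastIndex object] + [TinyView LocalRecord CachedRecord RemoteIndex FastIndex object] + [TinyView]
  take LocalRecord:  [LocalRecord CachedRecord SafeIndex FastIndex object] + [LocalRecord CachedRecord RemoteIndex FastIndex object]
  take CachedRecord:  [CachedRecord SafeIndex FastIndex object] + [CachedRecord RemoteIndex FastIndex object]
  take SafeIndex:  [SafeIndex FastIndex object] + [RemoteIndex FastIndex object]
  take RemoteIndex:  [FastIndex object] + [RemoteIndex FastIndex object]
  take FastIndex:  [FastIndex object] + [FastIndex object]
  take object:  [object] + [object]

[SmartActor, AsyncPool, TinyEvent, TinyView, LocalRecord, CachedRecord, SafeIndex, RemoteIndex, FastIndex, object]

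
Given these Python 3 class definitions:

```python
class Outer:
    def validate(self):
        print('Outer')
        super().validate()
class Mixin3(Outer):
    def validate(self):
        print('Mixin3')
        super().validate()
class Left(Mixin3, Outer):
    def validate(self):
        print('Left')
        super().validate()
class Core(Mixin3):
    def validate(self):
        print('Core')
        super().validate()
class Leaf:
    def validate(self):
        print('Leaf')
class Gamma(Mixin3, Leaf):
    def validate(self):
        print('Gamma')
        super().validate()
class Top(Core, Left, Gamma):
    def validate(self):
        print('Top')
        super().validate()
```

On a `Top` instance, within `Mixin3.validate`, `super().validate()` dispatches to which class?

L[Top] = Top + merge(L[Core], L[Left], L[Gamma], [Core Left Gamma])
  take Core:  [Core Mixin3 Outer object] + [Left Mixin3 Outer object] + [Gamma Mixin3 Outer Leaf object] + [Core Left Gamma]
  take Left:  [Mixin3 Outer object] + [Left Mixin3 Outer object] + [Gamma Mixin3 Outer Leaf object] + [Left Gamma]
  take Gamma:  [Mixin3 Outer object] + [Mixin3 Outer object] + [Gamma Mixin3 Outer Leaf object] + [Gamma]
  take Mixin3:  [Mixin3 Outer object] + [Mixin3 Outer object] + [Mixin3 Outer Leaf object]
  take Outer:  [Outer object] + [Outer object] + [Outer Leaf object]
  take Leaf:  [object] + [object] + [Leaf object]
  take object:  [object] + [object] + [object]
MRO: Top Core Left Gamma Mixin3 Outer Leaf object
super() in Mixin3.validate on a Top instance goes to the class after Mixin3 in Top's MRO: Outer.

Outer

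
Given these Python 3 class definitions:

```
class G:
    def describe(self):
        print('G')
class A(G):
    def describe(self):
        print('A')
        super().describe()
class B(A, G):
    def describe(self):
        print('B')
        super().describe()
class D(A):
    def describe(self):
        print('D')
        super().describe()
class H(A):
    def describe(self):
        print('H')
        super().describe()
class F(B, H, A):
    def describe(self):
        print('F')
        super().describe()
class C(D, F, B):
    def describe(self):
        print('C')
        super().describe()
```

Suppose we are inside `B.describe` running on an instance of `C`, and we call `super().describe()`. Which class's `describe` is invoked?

L[C] = C + merge(L[D], L[F], L[B], [D F B])
  take D:  [D A G object] + [F B H A G object] + [B A G object] + [D F B]
  take F:  [A G object] + [F B H A G object] + [B A G object] + [F B]
  take B:  [A G object] + [B H A G object] + [B A G object] + [B]
  take H:  [A G object] + [H A G object] + [A G object]
  take A:  [A G object] + [A G object] + [A G object]
  take G:  [G object] + [G object] + [G object]
  take object:  [object] + [object] + [object]
MRO: C D F B H A G object
super() in B.describe on a C instance goes to the class after B in C's MRO: H.

H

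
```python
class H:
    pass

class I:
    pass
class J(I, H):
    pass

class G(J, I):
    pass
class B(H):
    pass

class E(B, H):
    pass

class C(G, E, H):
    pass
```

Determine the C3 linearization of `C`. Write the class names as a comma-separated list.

L[C] = C + merge(L[G], L[E], L[H], [G E H])
  take G:  [G J I H object] + [E B H object] + [H object] + [G E H]
  take J:  [J I H object] + [E B H object] + [H object] + [E H]
  take I:  [I H object] + [E B H object] + [H object] + [E H]
  take E:  [H object] + [E B H object] + [H object] + [E H]
  take B:  [H object] + [B H object] + [H object] + [H]
  take H:  [H object] + [H object] + [H object] + [H]
  take object:  [object] + [object] + [object]

C, G, J, I, E, B, H, object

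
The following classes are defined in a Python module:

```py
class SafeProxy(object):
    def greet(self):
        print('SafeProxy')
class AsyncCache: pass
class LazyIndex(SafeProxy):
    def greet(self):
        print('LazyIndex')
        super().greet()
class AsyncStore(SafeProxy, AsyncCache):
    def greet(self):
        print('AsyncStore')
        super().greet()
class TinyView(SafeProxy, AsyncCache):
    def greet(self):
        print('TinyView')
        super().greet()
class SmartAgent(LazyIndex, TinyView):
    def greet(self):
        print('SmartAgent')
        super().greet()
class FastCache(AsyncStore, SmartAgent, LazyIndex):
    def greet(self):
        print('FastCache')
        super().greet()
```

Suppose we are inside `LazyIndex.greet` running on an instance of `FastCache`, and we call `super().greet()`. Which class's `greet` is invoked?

L[FastCache] = FastCache + merge(L[AsyncStore], L[SmartAgent], L[LazyIndex], [AsyncStore SmartAgent LazyIndex])
  take AsyncStore:  [AsyncStore SafeProxy AsyncCache object] + [SmartAgent LazyIndex TinyView SafeProxy AsyncCache object] + [LazyIndex SafeProxy object] + [AsyncStore SmartAgent LazyIndex]
  take SmartAgent:  [SafeProxy AsyncCache object] + [SmartAgent LazyIndex TinyView SafeProxy AsyncCache object] + [LazyIndex SafeProxy object] + [SmartAgent LazyIndex]
  take LazyIndex:  [SafeProxy AsyncCache object] + [LazyIndex TinyView SafeProxy AsyncCache object] + [LazyIndex SafeProxy object] + [LazyIndex]
  take TinyView:  [SafeProxy AsyncCache object] + [TinyView SafeProxy AsyncCache object] + [SafeProxy object]
  take SafeProxy:  [SafeProxy AsyncCache object] + [SafeProxy AsyncCache object] + [SafeProxy object]
  take AsyncCache:  [AsyncCache object] + [AsyncCache object] + [object]
  take object:  [object] + [object] + [object]
MRO: FastCache AsyncStore SmartAgent LazyIndex TinyView SafeProxy AsyncCache object
super() in LazyIndex.greet on a FastCache instance goes to the class after LazyIndex in FastCache's MRO: TinyView.

TinyView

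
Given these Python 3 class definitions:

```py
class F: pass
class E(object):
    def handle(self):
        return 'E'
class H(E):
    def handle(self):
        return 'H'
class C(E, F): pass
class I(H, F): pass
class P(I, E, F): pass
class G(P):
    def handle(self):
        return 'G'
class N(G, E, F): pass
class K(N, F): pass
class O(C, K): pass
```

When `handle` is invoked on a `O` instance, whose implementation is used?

L[O] = O + merge(L[C], L[K], [C K])
  take C:  [C E F object] + [K N G P I H E F object] + [C K]
  take K:  [E F object] + [K N G P I H E F object] + [K]
  take N:  [E F object] + [N G P I H E F object]
  take G:  [E F object] + [G P I H E F object]
  take P:  [E F object] + [P I H E F object]
  take I:  [E F object] + [I H E F object]
  take H:  [E F object] + [H E F object]
  take E:  [E F object] + [E F object]
  take F:  [F object] + [F object]
  take object:  [object] + [object]
MRO: O C K N G P I H E F object
handle is defined in: E, G, H. First along the MRO is G.

G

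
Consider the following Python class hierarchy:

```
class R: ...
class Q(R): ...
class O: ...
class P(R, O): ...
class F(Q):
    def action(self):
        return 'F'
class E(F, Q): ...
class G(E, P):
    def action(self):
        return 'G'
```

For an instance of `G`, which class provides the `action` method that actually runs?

L[G] = G + merge(L[E], L[P], [E P])
  take E:  [E F Q R object] + [P R O object] + [E P]
  take F:  [F Q R object] + [P R O object] + [P]
  take Q:  [Q R object] + [P R O object] + [P]
  take P:  [R object] + [P R O object] + [P]
  take R:  [R object] + [R O object]
  take O:  [object] + [O object]
  take object:  [object] + [object]
MRO: G E F Q P R O object
action is defined in: F, G. First along the MRO is G.

G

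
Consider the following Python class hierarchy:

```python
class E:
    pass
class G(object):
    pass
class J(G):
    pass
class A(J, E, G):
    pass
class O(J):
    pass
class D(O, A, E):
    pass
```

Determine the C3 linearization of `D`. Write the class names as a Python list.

L[D] = D + merge(L[O], L[A], L[E], [O A E])
  take O:  [O J G object] + [A J E G object] + [E object] + [O A E]
  take A:  [J G object] + [A J E G object] + [E object] + [A E]
  take J:  [J G object] + [J E G object] + [E object] + [E]
  take E:  [G object] + [E G object] + [E object] + [E]
  take G:  [G object] + [G object] + [object]
  take object:  [object] + [object] + [object]

[D, O, A, J, E, G, object]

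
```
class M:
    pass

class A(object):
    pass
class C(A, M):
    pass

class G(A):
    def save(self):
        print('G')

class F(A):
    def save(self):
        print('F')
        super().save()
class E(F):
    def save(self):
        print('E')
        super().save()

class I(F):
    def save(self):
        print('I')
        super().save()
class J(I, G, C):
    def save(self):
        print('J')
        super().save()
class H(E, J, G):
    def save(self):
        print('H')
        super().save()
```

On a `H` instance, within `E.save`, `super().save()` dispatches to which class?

J

L[H] = H + merge(L[E], L[J], L[G], [E J G])
  take E:  [E F A object] + [J I F G C A M object] + [G A object] + [E J G]
  take J:  [F A object] + [J I F G C A M object] + [G A object] + [J G]
  take I:  [F A object] + [I F G C A M object] + [G A object] + [G]
  take F:  [F A object] + [F G C A M object] + [G A object] + [G]
  take G:  [A object] + [G C A M object] + [G A object] + [G]
  take C:  [A object] + [C A M object] + [A object]
  take A:  [A object] + [A M object] + [A object]
  take M:  [object] + [M object] + [object]
  take object:  [object] + [object] + [object]
MRO: H E J I F G C A M object
super() in E.save on a H instance goes to the class after E in H's MRO: J.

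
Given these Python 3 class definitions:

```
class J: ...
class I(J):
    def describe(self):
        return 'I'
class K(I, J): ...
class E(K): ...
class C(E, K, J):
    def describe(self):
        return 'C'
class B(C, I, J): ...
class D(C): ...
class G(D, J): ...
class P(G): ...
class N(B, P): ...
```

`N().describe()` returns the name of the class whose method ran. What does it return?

L[N] = N + merge(L[B], L[P], [B P])
  take B:  [B C E K I J object] + [P G D C E K I J object] + [B P]
  take P:  [C E K I J object] + [P G D C E K I J object] + [P]
  take G:  [C E K I J object] + [G D C E K I J object]
  take D:  [C E K I J object] + [D C E K I J object]
  take C:  [C E K I J object] + [C E K I J object]
  take E:  [E K I J object] + [E K I J object]
  take K:  [K I J object] + [K I J object]
  take I:  [I J object] + [I J object]
  take J:  [J object] + [J object]
  take object:  [object] + [object]
MRO: N B P G D C E K I J object
describe is defined in: C, I. First along the MRO is C.

C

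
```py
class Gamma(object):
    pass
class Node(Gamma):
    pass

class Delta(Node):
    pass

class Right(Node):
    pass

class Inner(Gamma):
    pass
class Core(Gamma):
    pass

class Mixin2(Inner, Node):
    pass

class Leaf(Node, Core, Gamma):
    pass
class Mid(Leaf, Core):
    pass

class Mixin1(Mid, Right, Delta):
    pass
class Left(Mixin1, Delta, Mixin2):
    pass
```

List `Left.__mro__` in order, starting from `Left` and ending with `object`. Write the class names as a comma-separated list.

Left, Mixin1, Mid, Leaf, Right, Delta, Mixin2, Inner, Node, Core, Gamma, object

L[Left] = Left + merge(L[Mixin1], L[Delta], L[Mixin2], [Mixin1 Delta Mixin2])
  take Mixin1:  [Mixin1 Mid Leaf Right Delta Node Core Gamma object] + [Delta Node Gamma object] + [Mixin2 Inner Node Gamma object] + [Mixin1 Delta Mixin2]
  take Mid:  [Mid Leaf Right Delta Node Core Gamma object] + [Delta Node Gamma object] + [Mixin2 Inner Node Gamma object] + [Delta Mixin2]
  take Leaf:  [Leaf Right Delta Node Core Gamma object] + [Delta Node Gamma object] + [Mixin2 Inner Node Gamma object] + [Delta Mixin2]
  take Right:  [Right Delta Node Core Gamma object] + [Delta Node Gamma object] + [Mixin2 Inner Node Gamma object] + [Delta Mixin2]
  take Delta:  [Delta Node Core Gamma object] + [Delta Node Gamma object] + [Mixin2 Inner Node Gamma object] + [Delta Mixin2]
  take Mixin2:  [Node Core Gamma object] + [Node Gamma object] + [Mixin2 Inner Node Gamma object] + [Mixin2]
  take Inner:  [Node Core Gamma object] + [Node Gamma object] + [Inner Node Gamma object]
  take Node:  [Node Core Gamma object] + [Node Gamma object] + [Node Gamma object]
  take Core:  [Core Gamma object] + [Gamma object] + [Gamma object]
  take Gamma:  [Gamma object] + [Gamma object] + [Gamma object]
  take object:  [object] + [object] + [object]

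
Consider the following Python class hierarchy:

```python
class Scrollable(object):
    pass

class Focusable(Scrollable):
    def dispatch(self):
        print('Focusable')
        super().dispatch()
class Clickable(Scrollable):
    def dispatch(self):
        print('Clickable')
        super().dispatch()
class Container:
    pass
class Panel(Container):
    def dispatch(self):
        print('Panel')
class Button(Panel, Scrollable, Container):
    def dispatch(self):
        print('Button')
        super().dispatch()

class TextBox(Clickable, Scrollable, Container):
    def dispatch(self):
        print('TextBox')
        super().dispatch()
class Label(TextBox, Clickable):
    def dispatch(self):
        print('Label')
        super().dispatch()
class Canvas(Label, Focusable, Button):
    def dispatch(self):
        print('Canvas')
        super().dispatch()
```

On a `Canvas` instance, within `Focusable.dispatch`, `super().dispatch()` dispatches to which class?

Button

L[Canvas] = Canvas + merge(L[Label], L[Focusable], L[Button], [Label Focusable Button])
  take Label:  [Label TextBox Clickable Scrollable Container object] + [Focusable Scrollable object] + [Button Panel Scrollable Container object] + [Label Focusable Button]
  take TextBox:  [TextBox Clickable Scrollable Container object] + [Focusable Scrollable object] + [Button Panel Scrollable Container object] + [Focusable Button]
  take Clickable:  [Clickable Scrollable Container object] + [Focusable Scrollable object] + [Button Panel Scrollable Container object] + [Focusable Button]
  take Focusable:  [Scrollable Container object] + [Focusable Scrollable object] + [Button Panel Scrollable Container object] + [Focusable Button]
  take Button:  [Scrollable Container object] + [Scrollable object] + [Button Panel Scrollable Container object] + [Button]
  take Panel:  [Scrollable Container object] + [Scrollable object] + [Panel Scrollable Container object]
  take Scrollable:  [Scrollable Container object] + [Scrollable object] + [Scrollable Container object]
  take Container:  [Container object] + [object] + [Container object]
  take object:  [object] + [object] + [object]
MRO: Canvas Label TextBox Clickable Focusable Button Panel Scrollable Container object
super() in Focusable.dispatch on a Canvas instance goes to the class after Focusable in Canvas's MRO: Button.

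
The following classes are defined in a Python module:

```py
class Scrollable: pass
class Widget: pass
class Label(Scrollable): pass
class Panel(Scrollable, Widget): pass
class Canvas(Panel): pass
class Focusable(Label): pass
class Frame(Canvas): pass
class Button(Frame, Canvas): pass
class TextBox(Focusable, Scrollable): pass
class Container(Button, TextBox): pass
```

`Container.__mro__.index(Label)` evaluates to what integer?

7

L[Container] = Container + merge(L[Button], L[TextBox], [Button TextBox])
  take Button:  [Button Frame Canvas Panel Scrollable Widget object] + [TextBox Focusable Label Scrollable object] + [Button TextBox]
  take Frame:  [Frame Canvas Panel Scrollable Widget object] + [TextBox Focusable Label Scrollable object] + [TextBox]
  take Canvas:  [Canvas Panel Scrollable Widget object] + [TextBox Focusable Label Scrollable object] + [TextBox]
  take Panel:  [Panel Scrollable Widget object] + [TextBox Focusable Label Scrollable object] + [TextBox]
  take TextBox:  [Scrollable Widget object] + [TextBox Focusable Label Scrollable object] + [TextBox]
  take Focusable:  [Scrollable Widget object] + [Focusable Label Scrollable object]
  take Label:  [Scrollable Widget object] + [Label Scrollable object]
  take Scrollable:  [Scrollable Widget object] + [Scrollable object]
  take Widget:  [Widget object] + [object]
  take object:  [object] + [object]
MRO: Container Button Frame Canvas Panel TextBox Focusable Label Scrollable Widget object
Label sits at index 7.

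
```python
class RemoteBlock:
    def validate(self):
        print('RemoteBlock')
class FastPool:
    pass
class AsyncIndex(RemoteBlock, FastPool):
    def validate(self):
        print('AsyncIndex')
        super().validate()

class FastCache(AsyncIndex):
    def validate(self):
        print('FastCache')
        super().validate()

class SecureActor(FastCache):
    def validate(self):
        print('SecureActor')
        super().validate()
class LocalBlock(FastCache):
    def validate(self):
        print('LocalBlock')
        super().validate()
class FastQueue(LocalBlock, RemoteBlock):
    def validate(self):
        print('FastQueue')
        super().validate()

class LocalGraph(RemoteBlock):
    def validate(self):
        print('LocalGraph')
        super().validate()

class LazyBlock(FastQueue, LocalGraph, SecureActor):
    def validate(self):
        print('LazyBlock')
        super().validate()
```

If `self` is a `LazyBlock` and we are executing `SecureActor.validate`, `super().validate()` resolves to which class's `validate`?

L[LazyBlock] = LazyBlock + merge(L[FastQueue], L[LocalGraph], L[SecureActor], [FastQueue LocalGraph SecureActor])
  take FastQueue:  [FastQueue LocalBlock FastCache AsyncIndex RemoteBlock FastPool object] + [LocalGraph RemoteBlock object] + [SecureActor FastCache AsyncIndex RemoteBlock FastPool object] + [FastQueue LocalGraph SecureActor]
  take LocalBlock:  [LocalBlock FastCache AsyncIndex RemoteBlock FastPool object] + [LocalGraph RemoteBlock object] + [SecureActor FastCache AsyncIndex RemoteBlock FastPool object] + [LocalGraph SecureActor]
  take LocalGraph:  [FastCache AsyncIndex RemoteBlock FastPool object] + [LocalGraph RemoteBlock object] + [SecureActor FastCache AsyncIndex RemoteBlock FastPool object] + [LocalGraph SecureActor]
  take SecureActor:  [FastCache AsyncIndex RemoteBlock FastPool object] + [RemoteBlock object] + [SecureActor FastCache AsyncIndex RemoteBlock FastPool object] + [SecureActor]
  take FastCache:  [FastCache AsyncIndex RemoteBlock FastPool object] + [RemoteBlock object] + [FastCache AsyncIndex RemoteBlock FastPool object]
  take AsyncIndex:  [AsyncIndex RemoteBlock FastPool object] + [RemoteBlock object] + [AsyncIndex RemoteBlock FastPool object]
  take RemoteBlock:  [RemoteBlock FastPool object] + [RemoteBlock object] + [RemoteBlock FastPool object]
  take FastPool:  [FastPool object] + [object] + [FastPool object]
  take object:  [object] + [object] + [object]
MRO: LazyBlock FastQueue LocalBlock LocalGraph SecureActor FastCache AsyncIndex RemoteBlock FastPool object
super() in SecureActor.validate on a LazyBlock instance goes to the class after SecureActor in LazyBlock's MRO: FastCache.

FastCache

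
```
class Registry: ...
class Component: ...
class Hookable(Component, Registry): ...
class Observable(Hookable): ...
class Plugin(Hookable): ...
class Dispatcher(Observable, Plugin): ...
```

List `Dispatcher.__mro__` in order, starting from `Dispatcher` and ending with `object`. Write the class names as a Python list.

[Dispatcher, Observable, Plugin, Hookable, Component, Registry, object]

L[Dispatcher] = Dispatcher + merge(L[Observable], L[Plugin], [Observable Plugin])
  take Observable:  [Observable Hookable Component Registry object] + [Plugin Hookable Component Registry object] + [Observable Plugin]
  take Plugin:  [Hookable Component Registry object] + [Plugin Hookable Component Registry object] + [Plugin]
  take Hookable:  [Hookable Component Registry object] + [Hookable Component Registry object]
  take Component:  [Component Registry object] + [Component Registry object]
  take Registry:  [Registry object] + [Registry object]
  take object:  [object] + [object]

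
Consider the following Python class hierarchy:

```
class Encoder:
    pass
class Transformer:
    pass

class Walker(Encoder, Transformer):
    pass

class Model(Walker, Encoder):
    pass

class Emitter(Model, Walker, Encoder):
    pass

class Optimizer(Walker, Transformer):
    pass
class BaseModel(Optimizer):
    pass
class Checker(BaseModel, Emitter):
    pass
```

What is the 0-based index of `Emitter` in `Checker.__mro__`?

L[Checker] = Checker + merge(L[BaseModel], L[Emitter], [BaseModel Emitter])
  take BaseModel:  [BaseModel Optimizer Walker Encoder Transformer object] + [Emitter Model Walker Encoder Transformer object] + [BaseModel Emitter]
  take Optimizer:  [Optimizer Walker Encoder Transformer object] + [Emitter Model Walker Encoder Transformer object] + [Emitter]
  take Emitter:  [Walker Encoder Transformer object] + [Emitter Model Walker Encoder Transformer object] + [Emitter]
  take Model:  [Walker Encoder Transformer object] + [Model Walker Encoder Transformer object]
  take Walker:  [Walker Encoder Transformer object] + [Walker Encoder Transformer object]
  take Encoder:  [Encoder Transformer object] + [Encoder Transformer object]
  take Transformer:  [Transformer object] + [Transformer object]
  take object:  [object] + [object]
MRO: Checker BaseModel Optimizer Emitter Model Walker Encoder Transformer object
Emitter sits at index 3.

3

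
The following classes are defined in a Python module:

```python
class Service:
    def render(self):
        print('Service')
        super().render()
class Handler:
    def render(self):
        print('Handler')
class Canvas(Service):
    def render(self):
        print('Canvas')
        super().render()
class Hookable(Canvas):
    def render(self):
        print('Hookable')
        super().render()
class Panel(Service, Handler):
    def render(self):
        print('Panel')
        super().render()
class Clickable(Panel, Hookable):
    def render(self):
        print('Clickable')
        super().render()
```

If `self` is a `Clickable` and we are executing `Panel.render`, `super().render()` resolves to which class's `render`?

L[Clickable] = Clickable + merge(L[Panel], L[Hookable], [Panel Hookable])
  take Panel:  [Panel Service Handler object] + [Hookable Canvas Service object] + [Panel Hookable]
  take Hookable:  [Service Handler object] + [Hookable Canvas Service object] + [Hookable]
  take Canvas:  [Service Handler object] + [Canvas Service object]
  take Service:  [Service Handler object] + [Service object]
  take Handler:  [Handler object] + [object]
  take object:  [object] + [object]
MRO: Clickable Panel Hookable Canvas Service Handler object
super() in Panel.render on a Clickable instance goes to the class after Panel in Clickable's MRO: Hookable.

Hookable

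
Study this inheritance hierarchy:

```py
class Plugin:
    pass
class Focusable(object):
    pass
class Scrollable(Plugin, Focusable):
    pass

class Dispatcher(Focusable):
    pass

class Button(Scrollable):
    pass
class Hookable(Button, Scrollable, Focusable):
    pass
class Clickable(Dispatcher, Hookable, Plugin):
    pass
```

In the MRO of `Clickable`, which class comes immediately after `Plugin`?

Focusable

L[Clickable] = Clickable + merge(L[Dispatcher], L[Hookable], L[Plugin], [Dispatcher Hookable Plugin])
  take Dispatcher:  [Dispatcher Focusable object] + [Hookable Button Scrollable Plugin Focusable object] + [Plugin object] + [Dispatcher Hookable Plugin]
  take Hookable:  [Focusable object] + [Hookable Button Scrollable Plugin Focusable object] + [Plugin object] + [Hookable Plugin]
  take Button:  [Focusable object] + [Button Scrollable Plugin Focusable object] + [Plugin object] + [Plugin]
  take Scrollable:  [Focusable object] + [Scrollable Plugin Focusable object] + [Plugin object] + [Plugin]
  take Plugin:  [Focusable object] + [Plugin Focusable object] + [Plugin object] + [Plugin]
  take Focusable:  [Focusable object] + [Focusable object] + [object]
  take object:  [object] + [object] + [object]
MRO: Clickable Dispatcher Hookable Button Scrollable Plugin Focusable object
Plugin is at position 5; next is Focusable.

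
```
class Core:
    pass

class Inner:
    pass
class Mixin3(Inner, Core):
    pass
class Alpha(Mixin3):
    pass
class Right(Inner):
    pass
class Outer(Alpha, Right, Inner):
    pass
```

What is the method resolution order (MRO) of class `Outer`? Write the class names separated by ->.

Outer -> Alpha -> Mixin3 -> Right -> Inner -> Core -> object

L[Outer] = Outer + merge(L[Alpha], L[Right], L[Inner], [Alpha Right Inner])
  take Alpha:  [Alpha Mixin3 Inner Core object] + [Right Inner object] + [Inner object] + [Alpha Right Inner]
  take Mixin3:  [Mixin3 Inner Core object] + [Right Inner object] + [Inner object] + [Right Inner]
  take Right:  [Inner Core object] + [Right Inner object] + [Inner object] + [Right Inner]
  take Inner:  [Inner Core object] + [Inner object] + [Inner object] + [Inner]
  take Core:  [Core object] + [object] + [object]
  take object:  [object] + [object] + [object]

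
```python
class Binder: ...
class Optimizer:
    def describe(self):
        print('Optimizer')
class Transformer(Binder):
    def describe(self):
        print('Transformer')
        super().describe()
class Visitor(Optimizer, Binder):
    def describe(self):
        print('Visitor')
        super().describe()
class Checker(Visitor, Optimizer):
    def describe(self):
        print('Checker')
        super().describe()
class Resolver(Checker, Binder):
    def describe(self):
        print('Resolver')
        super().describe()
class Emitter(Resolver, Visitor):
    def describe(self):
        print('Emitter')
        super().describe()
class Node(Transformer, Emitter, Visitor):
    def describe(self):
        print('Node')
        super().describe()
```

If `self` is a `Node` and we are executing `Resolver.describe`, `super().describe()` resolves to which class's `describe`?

L[Node] = Node + merge(L[Transformer], L[Emitter], L[Visitor], [Transformer Emitter Visitor])
  take Transformer:  [Transformer Binder object] + [Emitter Resolver Checker Visitor Optimizer Binder object] + [Visitor Optimizer Binder object] + [Transformer Emitter Visitor]
  take Emitter:  [Binder object] + [Emitter Resolver Checker Visitor Optimizer Binder object] + [Visitor Optimizer Binder object] + [Emitter Visitor]
  take Resolver:  [Binder object] + [Resolver Checker Visitor Optimizer Binder object] + [Visitor Optimizer Binder object] + [Visitor]
  take Checker:  [Binder object] + [Checker Visitor Optimizer Binder object] + [Visitor Optimizer Binder object] + [Visitor]
  take Visitor:  [Binder object] + [Visitor Optimizer Binder object] + [Visitor Optimizer Binder object] + [Visitor]
  take Optimizer:  [Binder object] + [Optimizer Binder object] + [Optimizer Binder object]
  take Binder:  [Binder object] + [Binder object] + [Binder object]
  take object:  [object] + [object] + [object]
MRO: Node Transformer Emitter Resolver Checker Visitor Optimizer Binder object
super() in Resolver.describe on a Node instance goes to the class after Resolver in Node's MRO: Checker.

Checker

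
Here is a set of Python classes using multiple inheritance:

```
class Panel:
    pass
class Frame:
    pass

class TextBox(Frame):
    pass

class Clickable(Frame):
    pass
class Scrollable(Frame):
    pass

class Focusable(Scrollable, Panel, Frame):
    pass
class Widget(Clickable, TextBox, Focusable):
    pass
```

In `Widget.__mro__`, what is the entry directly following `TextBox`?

Focusable

L[Widget] = Widget + merge(L[Clickable], L[TextBox], L[Focusable], [Clickable TextBox Focusable])
  take Clickable:  [Clickable Frame object] + [TextBox Frame object] + [Focusable Scrollable Panel Frame object] + [Clickable TextBox Focusable]
  take TextBox:  [Frame object] + [TextBox Frame object] + [Focusable Scrollable Panel Frame object] + [TextBox Focusable]
  take Focusable:  [Frame object] + [Frame object] + [Focusable Scrollable Panel Frame object] + [Focusable]
  take Scrollable:  [Frame object] + [Frame object] + [Scrollable Panel Frame object]
  take Panel:  [Frame object] + [Frame object] + [Panel Frame object]
  take Frame:  [Frame object] + [Frame object] + [Frame object]
  take object:  [object] + [object] + [object]
MRO: Widget Clickable TextBox Focusable Scrollable Panel Frame object
TextBox is at position 2; next is Focusable.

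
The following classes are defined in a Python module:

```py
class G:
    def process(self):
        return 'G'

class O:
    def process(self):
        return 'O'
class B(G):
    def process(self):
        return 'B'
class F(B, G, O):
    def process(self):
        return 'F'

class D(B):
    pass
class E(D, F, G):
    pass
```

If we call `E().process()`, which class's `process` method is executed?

L[E] = E + merge(L[D], L[F], L[G], [D F G])
  take D:  [D B G object] + [F B G O object] + [G object] + [D F G]
  take F:  [B G object] + [F B G O object] + [G object] + [F G]
  take B:  [B G object] + [B G O object] + [G object] + [G]
  take G:  [G object] + [G O object] + [G object] + [G]
  take O:  [object] + [O object] + [object]
  take object:  [object] + [object] + [object]
MRO: E D F B G O object
process is defined in: B, F, G, O. First along the MRO is F.

F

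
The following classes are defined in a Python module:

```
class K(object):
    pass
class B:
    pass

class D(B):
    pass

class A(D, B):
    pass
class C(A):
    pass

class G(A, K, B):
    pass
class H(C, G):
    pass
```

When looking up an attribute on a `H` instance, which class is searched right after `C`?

L[H] = H + merge(L[C], L[G], [C G])
  take C:  [C A D B object] + [G A D K B object] + [C G]
  take G:  [A D B object] + [G A D K B object] + [G]
  take A:  [A D B object] + [A D K B object]
  take D:  [D B object] + [D K B object]
  take K:  [B object] + [K B object]
  take B:  [B object] + [B object]
  take object:  [object] + [object]
MRO: H C G A D K B object
C is at position 1; next is G.

G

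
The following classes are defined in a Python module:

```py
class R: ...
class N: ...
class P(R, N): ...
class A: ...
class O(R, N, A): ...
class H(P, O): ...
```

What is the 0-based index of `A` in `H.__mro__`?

5

L[H] = H + merge(L[P], L[O], [P O])
  take P:  [P R N object] + [O R N A object] + [P O]
  take O:  [R N object] + [O R N A object] + [O]
  take R:  [R N object] + [R N A object]
  take N:  [N object] + [N A object]
  take A:  [object] + [A object]
  take object:  [object] + [object]
MRO: H P O R N A object
A sits at index 5.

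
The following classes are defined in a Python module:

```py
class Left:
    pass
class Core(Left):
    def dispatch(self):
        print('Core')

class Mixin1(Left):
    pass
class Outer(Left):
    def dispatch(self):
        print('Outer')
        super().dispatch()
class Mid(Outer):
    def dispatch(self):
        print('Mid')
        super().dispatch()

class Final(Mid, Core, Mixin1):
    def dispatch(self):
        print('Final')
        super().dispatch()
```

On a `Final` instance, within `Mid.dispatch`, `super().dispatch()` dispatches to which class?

L[Final] = Final + merge(L[Mid], L[Core], L[Mixin1], [Mid Core Mixin1])
  take Mid:  [Mid Outer Left object] + [Core Left object] + [Mixin1 Left object] + [Mid Core Mixin1]
  take Outer:  [Outer Left object] + [Core Left object] + [Mixin1 Left object] + [Core Mixin1]
  take Core:  [Left object] + [Core Left object] + [Mixin1 Left object] + [Core Mixin1]
  take Mixin1:  [Left object] + [Left object] + [Mixin1 Left object] + [Mixin1]
  take Left:  [Left object] + [Left object] + [Left object]
  take object:  [object] + [object] + [object]
MRO: Final Mid Outer Core Mixin1 Left object
super() in Mid.dispatch on a Final instance goes to the class after Mid in Final's MRO: Outer.

Outer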